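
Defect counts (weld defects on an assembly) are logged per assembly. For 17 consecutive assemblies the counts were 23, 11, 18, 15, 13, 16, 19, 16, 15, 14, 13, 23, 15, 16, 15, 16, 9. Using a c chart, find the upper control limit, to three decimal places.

c̄ = (23 + 11 + 18 + 15 + 13 + 16 + 19 + 16 + 15 + 14 + 13 + 23 + 15 + 16 + 15 + 16 + 9) / 17 = 267 / 17 = 15.7059
UCL = c̄ + 3√c̄ = 15.7059 + 3 × √15.7059 = 15.7059 + 3 × 3.9631 = 27.5951

27.595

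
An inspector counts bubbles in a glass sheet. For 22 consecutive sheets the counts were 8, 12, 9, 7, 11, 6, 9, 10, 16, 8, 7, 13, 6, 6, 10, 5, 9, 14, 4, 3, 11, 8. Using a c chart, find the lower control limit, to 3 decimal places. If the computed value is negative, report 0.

c̄ = (8 + 12 + 9 + 7 + 11 + 6 + 9 + 10 + 16 + 8 + 7 + 13 + 6 + 6 + 10 + 5 + 9 + 14 + 4 + 3 + 11 + 8) / 22 = 192 / 22 = 8.7273
LCL = c̄ − 3√c̄ = 8.7273 − 3 × 2.9542 = -0.1353 → 0 (cannot be negative)

0.000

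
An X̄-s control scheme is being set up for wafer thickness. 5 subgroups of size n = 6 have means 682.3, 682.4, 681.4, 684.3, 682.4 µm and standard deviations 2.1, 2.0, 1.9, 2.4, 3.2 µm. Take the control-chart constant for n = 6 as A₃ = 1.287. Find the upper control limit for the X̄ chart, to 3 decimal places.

685.546

X̄̄ = (682.3 + 682.4 + 681.4 + 684.3 + 682.4) / 5 = 682.5600
s̄ = (2.1 + 2.0 + 1.9 + 2.4 + 3.2) / 5 = 2.3200
UCL = X̄̄ + A₃·s̄ = 682.5600 + 1.287 × 2.3200 = 685.5458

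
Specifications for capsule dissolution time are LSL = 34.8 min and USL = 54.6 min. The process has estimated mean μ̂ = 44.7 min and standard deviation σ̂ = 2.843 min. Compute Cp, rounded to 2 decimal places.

Cp = (USL − LSL) / (6σ̂) = (54.6 − 34.8) / (6 × 2.843) = 19.8000 / 17.0580 = 1.1607

1.16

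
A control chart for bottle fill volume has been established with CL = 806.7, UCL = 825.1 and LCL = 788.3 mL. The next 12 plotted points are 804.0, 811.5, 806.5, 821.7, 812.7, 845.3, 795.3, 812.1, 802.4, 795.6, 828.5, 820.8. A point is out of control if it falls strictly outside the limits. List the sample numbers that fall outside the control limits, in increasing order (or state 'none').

Compare each point to [788.3, 825.1]: sample 6 = 845.3 > UCL; sample 11 = 828.5 > UCL.

6, 11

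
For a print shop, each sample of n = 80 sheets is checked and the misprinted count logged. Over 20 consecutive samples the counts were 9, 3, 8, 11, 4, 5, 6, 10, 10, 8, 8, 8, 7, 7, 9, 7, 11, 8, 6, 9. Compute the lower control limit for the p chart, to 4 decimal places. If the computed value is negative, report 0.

0.0000

p̄ = Σdᵢ / (k·n) = 154 / (20 × 80) = 0.09625
LCL = p̄ − 3·√(p̄(1−p̄)/n) = 0.09625 − 3 × 0.03297 = -0.00267 → 0 (negative, so LCL = 0)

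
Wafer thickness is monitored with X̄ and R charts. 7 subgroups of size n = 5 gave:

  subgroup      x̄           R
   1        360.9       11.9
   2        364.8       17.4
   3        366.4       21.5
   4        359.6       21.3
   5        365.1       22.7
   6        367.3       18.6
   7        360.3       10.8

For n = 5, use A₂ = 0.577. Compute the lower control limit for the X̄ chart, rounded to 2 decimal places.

X̄̄ = (360.9 + 364.8 + 366.4 + 359.6 + 365.1 + 367.3 + 360.3) / 7 = 2544.4000 / 7 = 363.4857
R̄ = (11.9 + 17.4 + 21.5 + 21.3 + 22.7 + 18.6 + 10.8) / 7 = 124.2000 / 7 = 17.7429
LCL = X̄̄ − A₂·R̄ = 363.4857 − 0.577 × 17.7429 = 353.2481

353.25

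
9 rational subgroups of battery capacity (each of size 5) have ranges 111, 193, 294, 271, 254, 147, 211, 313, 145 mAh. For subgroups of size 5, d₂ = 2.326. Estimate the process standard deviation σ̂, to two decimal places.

R̄ = (111 + 193 + 294 + 271 + 254 + 147 + 211 + 313 + 145) / 9 = 215.4444
σ̂ = R̄ / d₂ = 215.4444 / 2.326 = 92.6244

92.62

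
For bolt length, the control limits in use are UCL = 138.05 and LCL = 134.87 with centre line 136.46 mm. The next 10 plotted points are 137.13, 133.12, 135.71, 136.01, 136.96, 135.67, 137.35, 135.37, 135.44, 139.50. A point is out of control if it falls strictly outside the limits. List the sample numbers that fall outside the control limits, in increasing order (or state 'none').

2, 10

Compare each point to [134.87, 138.05]: sample 2 = 133.12 < LCL; sample 10 = 139.50 > UCL.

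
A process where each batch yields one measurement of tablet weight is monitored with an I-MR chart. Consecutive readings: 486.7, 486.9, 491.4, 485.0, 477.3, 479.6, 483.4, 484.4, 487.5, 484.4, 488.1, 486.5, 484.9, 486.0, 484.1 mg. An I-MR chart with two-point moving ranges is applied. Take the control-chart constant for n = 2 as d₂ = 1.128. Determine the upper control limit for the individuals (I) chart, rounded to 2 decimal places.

X̄ = (486.7 + 486.9 + 491.4 + 485.0 + 477.3 + 479.6 + 483.4 + 484.4 + 487.5 + 484.4 + 488.1 + 486.5 + 484.9 + 486.0 + 484.1) / 15 = 485.0800
Moving ranges: 0.2, 4.5, 6.4, 7.7, 2.3, 3.8, 1.0, 3.1, 3.1, 3.7, 1.6, 1.6, 1.1, 1.9; M̄R̄ = 42.0000 / 14 = 3.0000
UCL = X̄ + 3·M̄R̄/d₂ = 485.0800 + 3 × 3.0000 / 1.128 = 493.0587

493.06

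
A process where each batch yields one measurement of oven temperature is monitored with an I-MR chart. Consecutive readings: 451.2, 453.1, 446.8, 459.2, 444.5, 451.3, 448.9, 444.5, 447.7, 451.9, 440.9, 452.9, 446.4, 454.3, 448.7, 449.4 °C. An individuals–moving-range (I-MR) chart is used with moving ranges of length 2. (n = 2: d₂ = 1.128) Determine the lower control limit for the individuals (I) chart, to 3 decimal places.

X̄ = (451.2 + 453.1 + 446.8 + 459.2 + 444.5 + 451.3 + 448.9 + 444.5 + 447.7 + 451.9 + 440.9 + 452.9 + 446.4 + 454.3 + 448.7 + 449.4) / 16 = 449.4812
Moving ranges: 1.9, 6.3, 12.4, 14.7, 6.8, 2.4, 4.4, 3.2, 4.2, 11.0, 12.0, 6.5, 7.9, 5.6, 0.7; M̄R̄ = 100.0000 / 15 = 6.6667
LCL = X̄ − 3·M̄R̄/d₂ = 449.4812 − 3 × 6.6667 / 1.128 = 431.7508

431.751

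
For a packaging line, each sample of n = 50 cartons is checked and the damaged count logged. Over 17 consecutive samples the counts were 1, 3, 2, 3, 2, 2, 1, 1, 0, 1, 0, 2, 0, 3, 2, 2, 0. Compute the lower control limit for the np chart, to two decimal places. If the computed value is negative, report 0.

0.00

p̄ = Σdᵢ / (k·n) = 25 / (17 × 50) = 0.02941
LCL = np̄ − 3·√(np̄(1−p̄)) = 1.4706 − 3 × 1.1947 = -2.1135 → 0 (negative, so LCL = 0)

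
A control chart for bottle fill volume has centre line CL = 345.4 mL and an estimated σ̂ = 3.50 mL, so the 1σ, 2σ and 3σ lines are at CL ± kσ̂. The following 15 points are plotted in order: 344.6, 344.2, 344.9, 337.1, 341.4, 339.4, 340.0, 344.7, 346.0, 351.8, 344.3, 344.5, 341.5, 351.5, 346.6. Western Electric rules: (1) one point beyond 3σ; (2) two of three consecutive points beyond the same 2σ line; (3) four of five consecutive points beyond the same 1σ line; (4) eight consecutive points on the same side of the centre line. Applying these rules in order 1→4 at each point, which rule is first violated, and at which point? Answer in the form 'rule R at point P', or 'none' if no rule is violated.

rule 3 at point 7

Zone of each point (C = within 1σ̂, B = 1σ̂–2σ̂, A = 2σ̂–3σ̂, * = beyond 3σ̂; sign = side of CL): 1:-C, 2:-C, 3:-C, 4:-A, 5:-B, 6:-B, 7:-B, 8:-C, 9:+C, 10:+B, 11:-C, 12:-C, 13:-B, 14:+B, 15:+C
Rule 3 (four of five consecutive points beyond the same 1σ limit) is satisfied at point 7.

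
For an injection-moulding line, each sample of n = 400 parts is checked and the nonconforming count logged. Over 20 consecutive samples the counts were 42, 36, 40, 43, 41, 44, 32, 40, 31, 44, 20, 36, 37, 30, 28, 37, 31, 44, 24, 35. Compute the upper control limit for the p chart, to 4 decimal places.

p̄ = Σdᵢ / (k·n) = 715 / (20 × 400) = 0.08937
UCL = p̄ + 3·√(p̄(1−p̄)/n) = 0.08937 + 3 × √(0.08937×0.91063/400) = 0.08937 + 3 × 0.01426 = 0.13217

0.1322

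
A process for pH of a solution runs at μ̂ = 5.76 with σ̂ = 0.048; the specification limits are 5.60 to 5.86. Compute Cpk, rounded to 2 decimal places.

Cpu = (USL − μ̂) / (3σ̂) = (5.86 − 5.76) / (3 × 0.048) = 0.6944; Cpl = (μ̂ − LSL) / (3σ̂) = (5.76 − 5.60) / (3 × 0.048) = 1.1111; Cpk = min(Cpu, Cpl) = 0.6944

0.69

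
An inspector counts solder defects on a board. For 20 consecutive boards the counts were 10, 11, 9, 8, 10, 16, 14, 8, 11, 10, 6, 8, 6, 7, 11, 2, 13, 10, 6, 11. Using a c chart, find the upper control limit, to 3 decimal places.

18.523

c̄ = (10 + 11 + 9 + 8 + 10 + 16 + 14 + 8 + 11 + 10 + 6 + 8 + 6 + 7 + 11 + 2 + 13 + 10 + 6 + 11) / 20 = 187 / 20 = 9.3500
UCL = c̄ + 3√c̄ = 9.3500 + 3 × √9.3500 = 9.3500 + 3 × 3.0578 = 18.5233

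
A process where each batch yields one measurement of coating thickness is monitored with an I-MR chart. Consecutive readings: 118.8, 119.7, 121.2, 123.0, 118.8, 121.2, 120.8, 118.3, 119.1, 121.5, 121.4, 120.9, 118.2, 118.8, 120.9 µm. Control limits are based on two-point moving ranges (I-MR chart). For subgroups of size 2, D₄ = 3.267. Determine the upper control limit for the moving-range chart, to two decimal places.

Moving ranges: 0.9, 1.5, 1.8, 4.2, 2.4, 0.4, 2.5, 0.8, 2.4, 0.1, 0.5, 2.7, 0.6, 2.1; M̄R̄ = 22.9000 / 14 = 1.6357
UCL_MR = D₄·M̄R̄ = 3.267 × 1.6357 = 5.3439

5.34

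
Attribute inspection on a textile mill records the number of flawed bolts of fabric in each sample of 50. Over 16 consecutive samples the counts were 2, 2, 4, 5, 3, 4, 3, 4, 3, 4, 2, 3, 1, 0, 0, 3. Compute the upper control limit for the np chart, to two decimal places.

7.47

p̄ = Σdᵢ / (k·n) = 43 / (16 × 50) = 0.05375
UCL = np̄ + 3·√(np̄(1−p̄)) = 2.6875 + 3 × √(2.6875×0.94625) = 2.6875 + 3 × 1.5947 = 7.4716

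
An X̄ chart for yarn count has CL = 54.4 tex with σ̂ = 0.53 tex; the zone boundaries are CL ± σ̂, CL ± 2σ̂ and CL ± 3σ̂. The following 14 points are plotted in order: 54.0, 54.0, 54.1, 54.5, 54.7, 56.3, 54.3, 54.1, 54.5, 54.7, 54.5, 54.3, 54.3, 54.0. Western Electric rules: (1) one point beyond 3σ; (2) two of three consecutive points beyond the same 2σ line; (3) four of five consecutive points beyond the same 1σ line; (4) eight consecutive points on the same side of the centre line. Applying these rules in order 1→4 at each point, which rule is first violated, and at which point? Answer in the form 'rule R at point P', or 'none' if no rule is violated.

rule 1 at point 6

Zone of each point (C = within 1σ̂, B = 1σ̂–2σ̂, A = 2σ̂–3σ̂, * = beyond 3σ̂; sign = side of CL): 1:-C, 2:-C, 3:-C, 4:+C, 5:+C, 6:+*, 7:-C, 8:-C, 9:+C, 10:+C, 11:+C, 12:-C, 13:-C, 14:-C
Rule 1 (one point beyond the 3σ limits) is satisfied at point 6.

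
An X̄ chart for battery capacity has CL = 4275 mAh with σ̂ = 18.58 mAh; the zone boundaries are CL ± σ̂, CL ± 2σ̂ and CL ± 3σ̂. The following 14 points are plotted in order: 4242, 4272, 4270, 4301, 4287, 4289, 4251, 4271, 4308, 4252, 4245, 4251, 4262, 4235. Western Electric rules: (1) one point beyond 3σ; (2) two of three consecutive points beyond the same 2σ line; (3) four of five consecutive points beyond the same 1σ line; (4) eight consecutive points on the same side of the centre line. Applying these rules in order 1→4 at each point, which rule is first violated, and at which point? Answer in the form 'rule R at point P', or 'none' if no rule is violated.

Zone of each point (C = within 1σ̂, B = 1σ̂–2σ̂, A = 2σ̂–3σ̂, * = beyond 3σ̂; sign = side of CL): 1:-B, 2:-C, 3:-C, 4:+B, 5:+C, 6:+C, 7:-B, 8:-C, 9:+B, 10:-B, 11:-B, 12:-B, 13:-C, 14:-A
Rule 3 (four of five consecutive points beyond the same 1σ limit) is satisfied at point 14.

rule 3 at point 14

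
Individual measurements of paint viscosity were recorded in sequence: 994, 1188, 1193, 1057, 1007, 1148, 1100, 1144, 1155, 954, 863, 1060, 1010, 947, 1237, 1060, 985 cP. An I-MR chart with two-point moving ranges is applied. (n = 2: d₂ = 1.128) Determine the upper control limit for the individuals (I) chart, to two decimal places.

X̄ = (994 + 1188 + 1193 + 1057 + 1007 + 1148 + 1100 + 1144 + 1155 + 954 + 863 + 1060 + 1010 + 947 + 1237 + 1060 + 985) / 17 = 1064.8235
Moving ranges: 194, 5, 136, 50, 141, 48, 44, 11, 201, 91, 197, 50, 63, 290, 177, 75; M̄R̄ = 1773.0000 / 16 = 110.8125
UCL = X̄ + 3·M̄R̄/d₂ = 1064.8235 + 3 × 110.8125 / 1.128 = 1359.5376

1359.54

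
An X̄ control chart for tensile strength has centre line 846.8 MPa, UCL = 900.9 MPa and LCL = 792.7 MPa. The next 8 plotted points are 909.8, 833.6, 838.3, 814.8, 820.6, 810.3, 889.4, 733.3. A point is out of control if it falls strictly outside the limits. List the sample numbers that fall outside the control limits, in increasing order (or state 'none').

Compare each point to [792.7, 900.9]: sample 1 = 909.8 > UCL; sample 8 = 733.3 < LCL.

1, 8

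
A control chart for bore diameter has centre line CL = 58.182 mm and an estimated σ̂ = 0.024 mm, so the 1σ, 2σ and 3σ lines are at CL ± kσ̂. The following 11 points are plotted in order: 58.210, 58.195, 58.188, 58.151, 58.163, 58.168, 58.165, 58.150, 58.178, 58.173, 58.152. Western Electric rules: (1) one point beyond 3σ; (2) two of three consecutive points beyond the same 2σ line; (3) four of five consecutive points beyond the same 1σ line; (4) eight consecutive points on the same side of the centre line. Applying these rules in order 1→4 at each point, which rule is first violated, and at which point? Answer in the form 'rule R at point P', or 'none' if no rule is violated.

rule 4 at point 11

Zone of each point (C = within 1σ̂, B = 1σ̂–2σ̂, A = 2σ̂–3σ̂, * = beyond 3σ̂; sign = side of CL): 1:+B, 2:+C, 3:+C, 4:-B, 5:-C, 6:-C, 7:-C, 8:-B, 9:-C, 10:-C, 11:-B
Rule 4 (eight consecutive points on the same side of the centre line) is satisfied at point 11.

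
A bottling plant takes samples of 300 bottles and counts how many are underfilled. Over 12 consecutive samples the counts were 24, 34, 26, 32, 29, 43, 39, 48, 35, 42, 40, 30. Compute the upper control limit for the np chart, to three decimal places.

51.882

p̄ = Σdᵢ / (k·n) = 422 / (12 × 300) = 0.11722
UCL = np̄ + 3·√(np̄(1−p̄)) = 35.1667 + 3 × √(35.1667×0.88278) = 35.1667 + 3 × 5.5717 = 51.8819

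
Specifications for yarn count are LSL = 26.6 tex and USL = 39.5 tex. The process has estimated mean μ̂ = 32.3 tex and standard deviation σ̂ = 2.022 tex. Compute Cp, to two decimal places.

1.06

Cp = (USL − LSL) / (6σ̂) = (39.5 − 26.6) / (6 × 2.022) = 12.9000 / 12.1320 = 1.0633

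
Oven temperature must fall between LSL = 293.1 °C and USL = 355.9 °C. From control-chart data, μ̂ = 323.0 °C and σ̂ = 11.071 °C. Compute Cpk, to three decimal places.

0.900

Cpu = (USL − μ̂) / (3σ̂) = (355.9 − 323.0) / (3 × 11.071) = 0.9906; Cpl = (μ̂ − LSL) / (3σ̂) = (323.0 − 293.1) / (3 × 11.071) = 0.9002; Cpk = min(Cpu, Cpl) = 0.9002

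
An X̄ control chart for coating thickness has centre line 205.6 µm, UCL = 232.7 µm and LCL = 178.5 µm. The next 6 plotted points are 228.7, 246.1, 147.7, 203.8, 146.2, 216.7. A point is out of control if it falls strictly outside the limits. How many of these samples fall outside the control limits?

3

Compare each point to [178.5, 232.7]: sample 2 = 246.1 > UCL; sample 3 = 147.7 < LCL; sample 5 = 146.2 < LCL.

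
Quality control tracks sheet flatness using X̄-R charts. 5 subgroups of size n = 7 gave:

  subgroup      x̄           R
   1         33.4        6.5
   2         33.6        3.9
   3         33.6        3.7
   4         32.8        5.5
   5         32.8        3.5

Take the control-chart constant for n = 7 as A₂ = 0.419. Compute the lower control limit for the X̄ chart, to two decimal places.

X̄̄ = (33.4 + 33.6 + 33.6 + 32.8 + 32.8) / 5 = 166.2000 / 5 = 33.2400
R̄ = (6.5 + 3.9 + 3.7 + 5.5 + 3.5) / 5 = 23.1000 / 5 = 4.6200
LCL = X̄̄ − A₂·R̄ = 33.2400 − 0.419 × 4.6200 = 31.3042

31.30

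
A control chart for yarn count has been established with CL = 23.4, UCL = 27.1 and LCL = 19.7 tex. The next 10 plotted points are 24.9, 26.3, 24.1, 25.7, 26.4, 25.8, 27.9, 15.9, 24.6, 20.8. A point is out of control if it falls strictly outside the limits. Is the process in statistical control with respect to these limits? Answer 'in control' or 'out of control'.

out of control

Compare each point to [19.7, 27.1]: sample 7 = 27.9 > UCL; sample 8 = 15.9 < LCL.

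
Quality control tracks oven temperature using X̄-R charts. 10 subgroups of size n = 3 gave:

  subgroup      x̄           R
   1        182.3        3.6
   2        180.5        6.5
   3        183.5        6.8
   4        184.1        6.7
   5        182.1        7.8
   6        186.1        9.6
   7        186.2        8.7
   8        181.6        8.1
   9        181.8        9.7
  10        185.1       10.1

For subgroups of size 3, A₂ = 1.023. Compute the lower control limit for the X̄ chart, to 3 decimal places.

175.392

X̄̄ = (182.3 + 180.5 + 183.5 + 184.1 + 182.1 + 186.1 + 186.2 + 181.6 + 181.8 + 185.1) / 10 = 1833.3000 / 10 = 183.3300
R̄ = (3.6 + 6.5 + 6.8 + 6.7 + 7.8 + 9.6 + 8.7 + 8.1 + 9.7 + 10.1) / 10 = 77.6000 / 10 = 7.7600
LCL = X̄̄ − A₂·R̄ = 183.3300 − 1.023 × 7.7600 = 175.3915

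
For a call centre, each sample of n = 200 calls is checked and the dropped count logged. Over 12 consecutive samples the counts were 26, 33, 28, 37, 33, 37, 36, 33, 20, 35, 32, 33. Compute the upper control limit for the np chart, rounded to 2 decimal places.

p̄ = Σdᵢ / (k·n) = 383 / (12 × 200) = 0.15958
UCL = np̄ + 3·√(np̄(1−p̄)) = 31.9167 + 3 × √(31.9167×0.84042) = 31.9167 + 3 × 5.1791 = 47.4540

47.45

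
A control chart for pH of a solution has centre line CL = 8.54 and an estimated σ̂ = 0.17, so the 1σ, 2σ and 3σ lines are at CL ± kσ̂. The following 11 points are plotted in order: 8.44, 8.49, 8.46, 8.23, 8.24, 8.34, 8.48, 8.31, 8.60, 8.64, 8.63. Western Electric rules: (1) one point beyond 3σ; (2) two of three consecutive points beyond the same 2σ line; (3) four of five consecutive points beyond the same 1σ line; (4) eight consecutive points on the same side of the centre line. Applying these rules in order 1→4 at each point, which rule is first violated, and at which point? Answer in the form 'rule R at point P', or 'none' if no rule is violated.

Zone of each point (C = within 1σ̂, B = 1σ̂–2σ̂, A = 2σ̂–3σ̂, * = beyond 3σ̂; sign = side of CL): 1:-C, 2:-C, 3:-C, 4:-B, 5:-B, 6:-B, 7:-C, 8:-B, 9:+C, 10:+C, 11:+C
Rule 3 (four of five consecutive points beyond the same 1σ limit) is satisfied at point 8.

rule 3 at point 8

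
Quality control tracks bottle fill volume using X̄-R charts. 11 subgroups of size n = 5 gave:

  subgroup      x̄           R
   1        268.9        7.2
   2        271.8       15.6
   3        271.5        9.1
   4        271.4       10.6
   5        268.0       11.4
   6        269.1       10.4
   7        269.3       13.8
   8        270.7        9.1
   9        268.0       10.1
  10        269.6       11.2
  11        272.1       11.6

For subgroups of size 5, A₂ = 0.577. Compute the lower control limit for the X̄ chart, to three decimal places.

X̄̄ = (268.9 + 271.8 + 271.5 + 271.4 + 268.0 + 269.1 + 269.3 + 270.7 + 268.0 + 269.6 + 272.1) / 11 = 2970.4000 / 11 = 270.0364
R̄ = (7.2 + 15.6 + 9.1 + 10.6 + 11.4 + 10.4 + 13.8 + 9.1 + 10.1 + 11.2 + 11.6) / 11 = 120.1000 / 11 = 10.9182
LCL = X̄̄ − A₂·R̄ = 270.0364 − 0.577 × 10.9182 = 263.7366

263.737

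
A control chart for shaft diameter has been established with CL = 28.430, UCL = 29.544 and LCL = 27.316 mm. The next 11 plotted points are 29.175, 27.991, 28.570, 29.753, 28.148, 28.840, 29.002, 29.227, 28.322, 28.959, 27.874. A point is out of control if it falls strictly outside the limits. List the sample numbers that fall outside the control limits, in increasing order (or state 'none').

4

Compare each point to [27.316, 29.544]: sample 4 = 29.753 > UCL.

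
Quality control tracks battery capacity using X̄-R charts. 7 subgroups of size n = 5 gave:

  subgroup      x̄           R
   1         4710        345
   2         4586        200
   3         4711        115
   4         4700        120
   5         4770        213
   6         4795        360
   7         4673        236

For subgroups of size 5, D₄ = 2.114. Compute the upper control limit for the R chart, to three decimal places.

479.878

R̄ = (345 + 200 + 115 + 120 + 213 + 360 + 236) / 7 = 1589.0000 / 7 = 227.0000
UCL_R = D₄·R̄ = 2.114 × 227.0000 = 479.8780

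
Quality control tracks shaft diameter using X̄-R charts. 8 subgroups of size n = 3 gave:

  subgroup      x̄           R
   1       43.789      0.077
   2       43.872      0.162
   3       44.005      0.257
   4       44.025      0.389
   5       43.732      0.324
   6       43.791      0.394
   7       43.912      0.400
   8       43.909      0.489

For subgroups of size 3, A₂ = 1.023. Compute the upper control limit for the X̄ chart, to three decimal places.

X̄̄ = (43.789 + 43.872 + 44.005 + 44.025 + 43.732 + 43.791 + 43.912 + 43.909) / 8 = 351.0350 / 8 = 43.8794
R̄ = (0.077 + 0.162 + 0.257 + 0.389 + 0.324 + 0.394 + 0.400 + 0.489) / 8 = 2.4920 / 8 = 0.3115
UCL = X̄̄ + A₂·R̄ = 43.8794 + 1.023 × 0.3115 = 44.1980

44.198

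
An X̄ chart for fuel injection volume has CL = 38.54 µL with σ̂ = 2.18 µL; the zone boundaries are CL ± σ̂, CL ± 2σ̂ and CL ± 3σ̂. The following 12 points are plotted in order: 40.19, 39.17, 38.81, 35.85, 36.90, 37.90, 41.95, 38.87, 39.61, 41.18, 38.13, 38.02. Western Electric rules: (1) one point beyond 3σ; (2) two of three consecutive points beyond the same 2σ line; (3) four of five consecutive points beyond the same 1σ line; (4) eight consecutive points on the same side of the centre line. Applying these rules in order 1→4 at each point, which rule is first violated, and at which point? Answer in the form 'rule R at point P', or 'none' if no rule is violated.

Zone of each point (C = within 1σ̂, B = 1σ̂–2σ̂, A = 2σ̂–3σ̂, * = beyond 3σ̂; sign = side of CL): 1:+C, 2:+C, 3:+C, 4:-B, 5:-C, 6:-C, 7:+B, 8:+C, 9:+C, 10:+B, 11:-C, 12:-C
No rule fires across all 12 points.

none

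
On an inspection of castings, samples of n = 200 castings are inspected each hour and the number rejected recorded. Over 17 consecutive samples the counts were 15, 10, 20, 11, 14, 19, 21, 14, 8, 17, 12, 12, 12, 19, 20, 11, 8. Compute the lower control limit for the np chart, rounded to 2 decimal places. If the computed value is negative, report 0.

3.36

p̄ = Σdᵢ / (k·n) = 243 / (17 × 200) = 0.07147
LCL = np̄ − 3·√(np̄(1−p̄)) = 14.2941 − 3 × 3.6431 = 3.3647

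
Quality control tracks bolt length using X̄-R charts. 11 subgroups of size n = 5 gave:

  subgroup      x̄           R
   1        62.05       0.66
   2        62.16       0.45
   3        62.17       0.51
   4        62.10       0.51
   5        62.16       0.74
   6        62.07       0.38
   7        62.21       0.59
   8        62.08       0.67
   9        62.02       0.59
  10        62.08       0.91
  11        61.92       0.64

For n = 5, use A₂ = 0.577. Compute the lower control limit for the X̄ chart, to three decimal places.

X̄̄ = (62.05 + 62.16 + 62.17 + 62.10 + 62.16 + 62.07 + 62.21 + 62.08 + 62.02 + 62.08 + 61.92) / 11 = 683.0200 / 11 = 62.0927
R̄ = (0.66 + 0.45 + 0.51 + 0.51 + 0.74 + 0.38 + 0.59 + 0.67 + 0.59 + 0.91 + 0.64) / 11 = 6.6500 / 11 = 0.6045
LCL = X̄̄ − A₂·R̄ = 62.0927 − 0.577 × 0.6045 = 61.7439

61.744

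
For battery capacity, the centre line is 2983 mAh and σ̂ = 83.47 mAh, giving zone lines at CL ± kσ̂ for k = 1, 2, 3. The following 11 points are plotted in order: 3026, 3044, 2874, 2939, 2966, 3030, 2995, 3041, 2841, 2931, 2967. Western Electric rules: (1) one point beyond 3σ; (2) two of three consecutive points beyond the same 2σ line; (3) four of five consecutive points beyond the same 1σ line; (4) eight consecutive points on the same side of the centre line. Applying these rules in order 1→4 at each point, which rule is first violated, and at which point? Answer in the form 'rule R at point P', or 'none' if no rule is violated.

none

Zone of each point (C = within 1σ̂, B = 1σ̂–2σ̂, A = 2σ̂–3σ̂, * = beyond 3σ̂; sign = side of CL): 1:+C, 2:+C, 3:-B, 4:-C, 5:-C, 6:+C, 7:+C, 8:+C, 9:-B, 10:-C, 11:-C
No rule fires across all 11 points.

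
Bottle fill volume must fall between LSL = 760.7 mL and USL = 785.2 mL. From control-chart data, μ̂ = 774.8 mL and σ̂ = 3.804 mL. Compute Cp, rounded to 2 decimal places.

1.07

Cp = (USL − LSL) / (6σ̂) = (785.2 − 760.7) / (6 × 3.804) = 24.5000 / 22.8240 = 1.0734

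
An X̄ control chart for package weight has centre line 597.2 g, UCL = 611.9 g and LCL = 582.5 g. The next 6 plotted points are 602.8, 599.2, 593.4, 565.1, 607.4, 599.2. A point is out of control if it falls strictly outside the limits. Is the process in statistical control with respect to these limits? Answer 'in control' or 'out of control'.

Compare each point to [582.5, 611.9]: sample 4 = 565.1 < LCL.

out of control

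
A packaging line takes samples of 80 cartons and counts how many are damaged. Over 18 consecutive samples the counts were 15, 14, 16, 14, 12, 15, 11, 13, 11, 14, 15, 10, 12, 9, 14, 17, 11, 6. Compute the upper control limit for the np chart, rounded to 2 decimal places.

p̄ = Σdᵢ / (k·n) = 229 / (18 × 80) = 0.15903
UCL = np̄ + 3·√(np̄(1−p̄)) = 12.7222 + 3 × √(12.7222×0.84097) = 12.7222 + 3 × 3.2709 = 22.5350

22.54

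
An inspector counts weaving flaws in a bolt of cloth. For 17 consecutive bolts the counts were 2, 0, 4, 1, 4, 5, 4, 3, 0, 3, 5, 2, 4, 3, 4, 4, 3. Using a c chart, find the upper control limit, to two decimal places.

8.20

c̄ = (2 + 0 + 4 + 1 + 4 + 5 + 4 + 3 + 0 + 3 + 5 + 2 + 4 + 3 + 4 + 4 + 3) / 17 = 51 / 17 = 3.0000
UCL = c̄ + 3√c̄ = 3.0000 + 3 × √3.0000 = 3.0000 + 3 × 1.7321 = 8.1962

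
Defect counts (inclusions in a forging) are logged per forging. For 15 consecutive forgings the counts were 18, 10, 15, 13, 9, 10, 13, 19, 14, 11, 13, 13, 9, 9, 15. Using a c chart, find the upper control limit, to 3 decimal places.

c̄ = (18 + 10 + 15 + 13 + 9 + 10 + 13 + 19 + 14 + 11 + 13 + 13 + 9 + 9 + 15) / 15 = 191 / 15 = 12.7333
UCL = c̄ + 3√c̄ = 12.7333 + 3 × √12.7333 = 12.7333 + 3 × 3.5684 = 23.4385

23.438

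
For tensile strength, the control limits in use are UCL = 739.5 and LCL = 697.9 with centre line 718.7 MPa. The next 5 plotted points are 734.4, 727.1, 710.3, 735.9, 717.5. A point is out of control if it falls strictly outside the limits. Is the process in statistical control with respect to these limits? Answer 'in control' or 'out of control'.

All 5 points lie within [697.9, 739.5].

in control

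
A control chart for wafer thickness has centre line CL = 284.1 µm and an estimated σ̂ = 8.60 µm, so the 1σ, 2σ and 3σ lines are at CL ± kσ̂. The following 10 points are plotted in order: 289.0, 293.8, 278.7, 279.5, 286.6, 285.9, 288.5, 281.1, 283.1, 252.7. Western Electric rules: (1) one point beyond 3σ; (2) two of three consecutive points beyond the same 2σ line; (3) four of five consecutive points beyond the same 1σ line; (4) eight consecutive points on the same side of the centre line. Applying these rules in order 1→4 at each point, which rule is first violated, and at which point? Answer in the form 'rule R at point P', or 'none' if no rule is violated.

rule 1 at point 10

Zone of each point (C = within 1σ̂, B = 1σ̂–2σ̂, A = 2σ̂–3σ̂, * = beyond 3σ̂; sign = side of CL): 1:+C, 2:+B, 3:-C, 4:-C, 5:+C, 6:+C, 7:+C, 8:-C, 9:-C, 10:-*
Rule 1 (one point beyond the 3σ limits) is satisfied at point 10.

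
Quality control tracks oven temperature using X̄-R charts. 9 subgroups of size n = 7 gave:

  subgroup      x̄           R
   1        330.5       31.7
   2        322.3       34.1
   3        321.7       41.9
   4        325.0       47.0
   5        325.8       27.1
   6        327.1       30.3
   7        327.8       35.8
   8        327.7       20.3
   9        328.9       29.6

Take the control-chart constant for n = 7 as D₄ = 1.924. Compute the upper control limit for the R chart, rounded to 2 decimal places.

63.66

R̄ = (31.7 + 34.1 + 41.9 + 47.0 + 27.1 + 30.3 + 35.8 + 20.3 + 29.6) / 9 = 297.8000 / 9 = 33.0889
UCL_R = D₄·R̄ = 1.924 × 33.0889 = 63.6630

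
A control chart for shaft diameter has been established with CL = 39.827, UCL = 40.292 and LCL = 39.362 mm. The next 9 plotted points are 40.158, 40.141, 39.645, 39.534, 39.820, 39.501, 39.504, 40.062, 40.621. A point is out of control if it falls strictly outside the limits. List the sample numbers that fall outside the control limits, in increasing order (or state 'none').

Compare each point to [39.362, 40.292]: sample 9 = 40.621 > UCL.

9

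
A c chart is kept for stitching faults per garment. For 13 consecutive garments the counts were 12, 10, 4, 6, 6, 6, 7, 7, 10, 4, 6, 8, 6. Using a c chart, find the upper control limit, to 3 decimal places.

15.058

c̄ = (12 + 10 + 4 + 6 + 6 + 6 + 7 + 7 + 10 + 4 + 6 + 8 + 6) / 13 = 92 / 13 = 7.0769
UCL = c̄ + 3√c̄ = 7.0769 + 3 × √7.0769 = 7.0769 + 3 × 2.6602 = 15.0577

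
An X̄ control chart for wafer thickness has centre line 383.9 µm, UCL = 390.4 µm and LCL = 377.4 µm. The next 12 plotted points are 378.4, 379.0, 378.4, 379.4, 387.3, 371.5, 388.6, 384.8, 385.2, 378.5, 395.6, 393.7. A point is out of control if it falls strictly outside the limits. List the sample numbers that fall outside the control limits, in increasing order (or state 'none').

Compare each point to [377.4, 390.4]: sample 6 = 371.5 < LCL; sample 11 = 395.6 > UCL; sample 12 = 393.7 > UCL.

6, 11, 12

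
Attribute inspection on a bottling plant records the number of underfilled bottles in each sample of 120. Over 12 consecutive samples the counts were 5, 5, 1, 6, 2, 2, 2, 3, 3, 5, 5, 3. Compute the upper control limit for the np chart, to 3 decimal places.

p̄ = Σdᵢ / (k·n) = 42 / (12 × 120) = 0.02917
UCL = np̄ + 3·√(np̄(1−p̄)) = 3.5000 + 3 × √(3.5000×0.97083) = 3.5000 + 3 × 1.8433 = 9.0300

9.030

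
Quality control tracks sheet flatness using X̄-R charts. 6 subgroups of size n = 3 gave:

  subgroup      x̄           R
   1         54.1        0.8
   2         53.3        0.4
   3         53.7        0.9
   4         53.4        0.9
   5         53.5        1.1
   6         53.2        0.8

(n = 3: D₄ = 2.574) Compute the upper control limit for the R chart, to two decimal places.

2.10

R̄ = (0.8 + 0.4 + 0.9 + 0.9 + 1.1 + 0.8) / 6 = 4.9000 / 6 = 0.8167
UCL_R = D₄·R̄ = 2.574 × 0.8167 = 2.1021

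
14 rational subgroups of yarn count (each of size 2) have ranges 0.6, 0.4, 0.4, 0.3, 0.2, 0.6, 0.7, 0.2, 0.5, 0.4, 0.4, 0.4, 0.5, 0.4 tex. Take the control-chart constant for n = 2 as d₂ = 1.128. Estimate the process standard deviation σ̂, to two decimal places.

0.38

R̄ = (0.6 + 0.4 + 0.4 + 0.3 + 0.2 + 0.6 + 0.7 + 0.2 + 0.5 + 0.4 + 0.4 + 0.4 + 0.5 + 0.4) / 14 = 0.4286
σ̂ = R̄ / d₂ = 0.4286 / 1.128 = 0.3799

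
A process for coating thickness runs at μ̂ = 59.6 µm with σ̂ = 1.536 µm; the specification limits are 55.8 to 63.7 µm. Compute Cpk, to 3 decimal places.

0.825

Cpu = (USL − μ̂) / (3σ̂) = (63.7 − 59.6) / (3 × 1.536) = 0.8898; Cpl = (μ̂ − LSL) / (3σ̂) = (59.6 − 55.8) / (3 × 1.536) = 0.8247; Cpk = min(Cpu, Cpl) = 0.8247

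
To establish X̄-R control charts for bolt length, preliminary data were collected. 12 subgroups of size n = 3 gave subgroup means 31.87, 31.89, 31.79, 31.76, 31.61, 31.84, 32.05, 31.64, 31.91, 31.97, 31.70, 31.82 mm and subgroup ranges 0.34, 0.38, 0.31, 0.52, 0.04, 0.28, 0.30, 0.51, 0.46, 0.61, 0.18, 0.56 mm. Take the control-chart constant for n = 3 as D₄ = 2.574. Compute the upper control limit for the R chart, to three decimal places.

R̄ = (0.34 + 0.38 + 0.31 + 0.52 + 0.04 + 0.28 + 0.30 + 0.51 + 0.46 + 0.61 + 0.18 + 0.56) / 12 = 4.4900 / 12 = 0.3742
UCL_R = D₄·R̄ = 2.574 × 0.3742 = 0.9631

0.963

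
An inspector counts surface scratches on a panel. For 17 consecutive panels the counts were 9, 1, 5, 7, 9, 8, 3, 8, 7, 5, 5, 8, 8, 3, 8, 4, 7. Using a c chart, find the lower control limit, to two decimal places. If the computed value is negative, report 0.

c̄ = (9 + 1 + 5 + 7 + 9 + 8 + 3 + 8 + 7 + 5 + 5 + 8 + 8 + 3 + 8 + 4 + 7) / 17 = 105 / 17 = 6.1765
LCL = c̄ − 3√c̄ = 6.1765 − 3 × 2.4853 = -1.2793 → 0 (cannot be negative)

0.00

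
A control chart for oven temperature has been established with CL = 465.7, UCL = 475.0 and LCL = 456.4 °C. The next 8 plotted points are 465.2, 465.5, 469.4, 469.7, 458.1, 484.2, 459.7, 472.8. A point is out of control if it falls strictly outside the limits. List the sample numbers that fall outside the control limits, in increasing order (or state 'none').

Compare each point to [456.4, 475.0]: sample 6 = 484.2 > UCL.

6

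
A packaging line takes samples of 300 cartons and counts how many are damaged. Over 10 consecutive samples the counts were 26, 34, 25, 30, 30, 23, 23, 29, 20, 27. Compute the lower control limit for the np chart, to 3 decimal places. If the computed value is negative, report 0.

11.904

p̄ = Σdᵢ / (k·n) = 267 / (10 × 300) = 0.08900
LCL = np̄ − 3·√(np̄(1−p̄)) = 26.7000 − 3 × 4.9319 = 11.9043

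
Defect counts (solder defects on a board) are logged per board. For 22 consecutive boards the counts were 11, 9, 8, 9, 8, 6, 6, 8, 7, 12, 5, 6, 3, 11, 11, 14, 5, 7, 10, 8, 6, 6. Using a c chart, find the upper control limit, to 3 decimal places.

16.485

c̄ = (11 + 9 + 8 + 9 + 8 + 6 + 6 + 8 + 7 + 12 + 5 + 6 + 3 + 11 + 11 + 14 + 5 + 7 + 10 + 8 + 6 + 6) / 22 = 176 / 22 = 8.0000
UCL = c̄ + 3√c̄ = 8.0000 + 3 × √8.0000 = 8.0000 + 3 × 2.8284 = 16.4853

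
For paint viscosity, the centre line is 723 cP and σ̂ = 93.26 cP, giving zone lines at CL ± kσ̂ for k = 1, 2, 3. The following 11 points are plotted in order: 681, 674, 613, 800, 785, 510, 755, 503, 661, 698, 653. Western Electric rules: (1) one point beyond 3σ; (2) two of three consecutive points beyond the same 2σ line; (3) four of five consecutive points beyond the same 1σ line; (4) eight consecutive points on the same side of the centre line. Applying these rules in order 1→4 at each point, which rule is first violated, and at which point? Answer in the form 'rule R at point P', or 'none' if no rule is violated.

rule 2 at point 8

Zone of each point (C = within 1σ̂, B = 1σ̂–2σ̂, A = 2σ̂–3σ̂, * = beyond 3σ̂; sign = side of CL): 1:-C, 2:-C, 3:-B, 4:+C, 5:+C, 6:-A, 7:+C, 8:-A, 9:-C, 10:-C, 11:-C
Rule 2 (two of three consecutive points beyond the same 2σ limit) is satisfied at point 8.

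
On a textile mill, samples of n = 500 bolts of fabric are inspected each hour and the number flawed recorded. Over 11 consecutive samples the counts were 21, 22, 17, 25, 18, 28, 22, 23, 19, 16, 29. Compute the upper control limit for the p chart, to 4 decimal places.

p̄ = Σdᵢ / (k·n) = 240 / (11 × 500) = 0.04364
UCL = p̄ + 3·√(p̄(1−p̄)/n) = 0.04364 + 3 × √(0.04364×0.95636/500) = 0.04364 + 3 × 0.00914 = 0.07104

0.0710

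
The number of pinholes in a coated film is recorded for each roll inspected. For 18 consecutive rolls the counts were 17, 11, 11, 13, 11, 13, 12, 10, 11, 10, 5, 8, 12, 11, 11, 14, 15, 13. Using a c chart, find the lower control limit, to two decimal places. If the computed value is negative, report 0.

c̄ = (17 + 11 + 11 + 13 + 11 + 13 + 12 + 10 + 11 + 10 + 5 + 8 + 12 + 11 + 11 + 14 + 15 + 13) / 18 = 208 / 18 = 11.5556
LCL = c̄ − 3√c̄ = 11.5556 − 3 × 3.3993 = 1.3575

1.36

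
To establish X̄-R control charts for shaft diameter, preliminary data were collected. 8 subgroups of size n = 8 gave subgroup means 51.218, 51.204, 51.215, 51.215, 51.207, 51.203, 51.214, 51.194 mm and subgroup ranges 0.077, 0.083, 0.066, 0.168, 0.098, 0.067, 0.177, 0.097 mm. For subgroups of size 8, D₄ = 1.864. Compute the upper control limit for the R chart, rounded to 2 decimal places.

0.19

R̄ = (0.077 + 0.083 + 0.066 + 0.168 + 0.098 + 0.067 + 0.177 + 0.097) / 8 = 0.8330 / 8 = 0.1041
UCL_R = D₄·R̄ = 1.864 × 0.1041 = 0.1941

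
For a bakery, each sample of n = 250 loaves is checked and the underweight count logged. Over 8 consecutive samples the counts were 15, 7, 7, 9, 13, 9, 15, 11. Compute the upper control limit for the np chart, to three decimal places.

p̄ = Σdᵢ / (k·n) = 86 / (8 × 250) = 0.04300
UCL = np̄ + 3·√(np̄(1−p̄)) = 10.7500 + 3 × √(10.7500×0.95700) = 10.7500 + 3 × 3.2075 = 20.3724

20.372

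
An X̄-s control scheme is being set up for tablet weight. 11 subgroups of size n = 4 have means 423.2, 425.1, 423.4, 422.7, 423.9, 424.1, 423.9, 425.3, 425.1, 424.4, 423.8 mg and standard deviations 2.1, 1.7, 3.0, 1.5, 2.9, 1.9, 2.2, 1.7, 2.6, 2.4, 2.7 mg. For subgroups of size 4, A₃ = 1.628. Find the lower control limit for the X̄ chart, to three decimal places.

X̄̄ = (423.2 + 425.1 + 423.4 + 422.7 + 423.9 + 424.1 + 423.9 + 425.3 + 425.1 + 424.4 + 423.8) / 11 = 424.0818
s̄ = (2.1 + 1.7 + 3.0 + 1.5 + 2.9 + 1.9 + 2.2 + 1.7 + 2.6 + 2.4 + 2.7) / 11 = 2.2455
LCL = X̄̄ − A₃·s̄ = 424.0818 − 1.628 × 2.2455 = 420.4262

420.426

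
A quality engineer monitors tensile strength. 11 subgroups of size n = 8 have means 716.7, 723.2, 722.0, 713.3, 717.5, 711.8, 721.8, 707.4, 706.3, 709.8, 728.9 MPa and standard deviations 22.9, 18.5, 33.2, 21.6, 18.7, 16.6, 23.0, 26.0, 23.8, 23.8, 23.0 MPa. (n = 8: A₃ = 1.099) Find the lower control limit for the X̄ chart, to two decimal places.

691.16

X̄̄ = (716.7 + 723.2 + 722.0 + 713.3 + 717.5 + 711.8 + 721.8 + 707.4 + 706.3 + 709.8 + 728.9) / 11 = 716.2455
s̄ = (22.9 + 18.5 + 33.2 + 21.6 + 18.7 + 16.6 + 23.0 + 26.0 + 23.8 + 23.8 + 23.0) / 11 = 22.8273
LCL = X̄̄ − A₃·s̄ = 716.2455 − 1.099 × 22.8273 = 691.1583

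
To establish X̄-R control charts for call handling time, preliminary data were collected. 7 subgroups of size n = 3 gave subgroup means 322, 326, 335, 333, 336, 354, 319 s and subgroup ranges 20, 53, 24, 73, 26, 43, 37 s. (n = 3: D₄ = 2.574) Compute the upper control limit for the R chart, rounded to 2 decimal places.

101.49

R̄ = (20 + 53 + 24 + 73 + 26 + 43 + 37) / 7 = 276.0000 / 7 = 39.4286
UCL_R = D₄·R̄ = 2.574 × 39.4286 = 101.4891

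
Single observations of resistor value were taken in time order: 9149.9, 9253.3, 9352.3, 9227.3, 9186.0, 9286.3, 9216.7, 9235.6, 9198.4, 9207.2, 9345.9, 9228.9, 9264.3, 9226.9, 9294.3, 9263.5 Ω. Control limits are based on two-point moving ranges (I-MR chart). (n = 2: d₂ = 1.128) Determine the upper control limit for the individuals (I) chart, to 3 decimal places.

X̄ = (9149.9 + 9253.3 + 9352.3 + 9227.3 + 9186.0 + 9286.3 + 9216.7 + 9235.6 + 9198.4 + 9207.2 + 9345.9 + 9228.9 + 9264.3 + 9226.9 + 9294.3 + 9263.5) / 16 = 9246.0500
Moving ranges: 103.4, 99.0, 125.0, 41.3, 100.3, 69.6, 18.9, 37.2, 8.8, 138.7, 117.0, 35.4, 37.4, 67.4, 30.8; M̄R̄ = 1030.2000 / 15 = 68.6800
UCL = X̄ + 3·M̄R̄/d₂ = 9246.0500 + 3 × 68.6800 / 1.128 = 9428.7096

9428.710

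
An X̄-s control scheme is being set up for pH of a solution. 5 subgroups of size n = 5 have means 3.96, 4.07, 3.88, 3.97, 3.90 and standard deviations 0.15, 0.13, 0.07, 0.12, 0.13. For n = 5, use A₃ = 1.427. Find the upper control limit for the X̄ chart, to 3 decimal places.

X̄̄ = (3.96 + 4.07 + 3.88 + 3.97 + 3.90) / 5 = 3.9560
s̄ = (0.15 + 0.13 + 0.07 + 0.12 + 0.13) / 5 = 0.1200
UCL = X̄̄ + A₃·s̄ = 3.9560 + 1.427 × 0.1200 = 4.1272

4.127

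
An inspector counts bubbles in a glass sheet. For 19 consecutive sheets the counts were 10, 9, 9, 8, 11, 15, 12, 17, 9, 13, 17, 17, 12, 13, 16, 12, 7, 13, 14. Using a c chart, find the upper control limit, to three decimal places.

c̄ = (10 + 9 + 9 + 8 + 11 + 15 + 12 + 17 + 9 + 13 + 17 + 17 + 12 + 13 + 16 + 12 + 7 + 13 + 14) / 19 = 234 / 19 = 12.3158
UCL = c̄ + 3√c̄ = 12.3158 + 3 × √12.3158 = 12.3158 + 3 × 3.5094 = 22.8439

22.844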